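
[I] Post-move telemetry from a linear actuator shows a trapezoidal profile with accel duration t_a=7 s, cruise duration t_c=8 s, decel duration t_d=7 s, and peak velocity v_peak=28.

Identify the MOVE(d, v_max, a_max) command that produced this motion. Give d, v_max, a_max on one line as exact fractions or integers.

a_max = 28/7 = 4
d_a = ½·28·7 = 98; d_c = 28·8 = 224
d = 2·98 + 224 = 420
t_c = 8 > 0 → v_max = v_peak = 28

d=420 v_max=28 a_max=4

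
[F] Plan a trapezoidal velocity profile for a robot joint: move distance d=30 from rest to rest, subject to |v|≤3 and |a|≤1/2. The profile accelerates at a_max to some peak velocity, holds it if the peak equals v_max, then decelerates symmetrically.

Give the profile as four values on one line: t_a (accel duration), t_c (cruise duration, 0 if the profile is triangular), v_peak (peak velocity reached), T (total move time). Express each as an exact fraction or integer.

t_a=6 t_c=4 v_peak=3 T=16

v_max²/a_max = 3²/(1/2) = 18
30 ≥ 18 ⇒ cruise phase
t_a = 3/(1/2) = 6; v_peak = 3
d_cruise = 30 − 18 = 12; t_c = 12/3 = 4
T = 2·6 + 4 = 16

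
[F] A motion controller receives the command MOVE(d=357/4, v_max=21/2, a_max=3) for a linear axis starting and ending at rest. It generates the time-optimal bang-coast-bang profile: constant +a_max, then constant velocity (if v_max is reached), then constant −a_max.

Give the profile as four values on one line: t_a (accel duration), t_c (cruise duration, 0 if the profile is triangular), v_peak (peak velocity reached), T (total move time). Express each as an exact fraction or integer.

v_max²/a_max = (21/2)²/3 = 147/4
357/4 ≥ 147/4 ⇒ cruise phase
t_a = (21/2)/3 = 7/2; v_peak = 21/2
d_cruise = 357/4 − 147/4 = 105/2; t_c = (105/2)/(21/2) = 5
T = 2·7/2 + 5 = 12

t_a=7/2 t_c=5 v_peak=21/2 T=12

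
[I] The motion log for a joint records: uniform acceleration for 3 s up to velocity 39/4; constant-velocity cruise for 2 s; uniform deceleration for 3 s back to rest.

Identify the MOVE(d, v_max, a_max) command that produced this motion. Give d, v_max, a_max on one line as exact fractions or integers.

a_max = (39/4)/3 = 13/4
d_a = ½·39/4·3 = 117/8; d_c = 39/4·2 = 39/2
d = 2·117/8 + 39/2 = 195/4
t_c = 2 > 0 so v_max = 39/4

d=195/4 v_max=39/4 a_max=13/4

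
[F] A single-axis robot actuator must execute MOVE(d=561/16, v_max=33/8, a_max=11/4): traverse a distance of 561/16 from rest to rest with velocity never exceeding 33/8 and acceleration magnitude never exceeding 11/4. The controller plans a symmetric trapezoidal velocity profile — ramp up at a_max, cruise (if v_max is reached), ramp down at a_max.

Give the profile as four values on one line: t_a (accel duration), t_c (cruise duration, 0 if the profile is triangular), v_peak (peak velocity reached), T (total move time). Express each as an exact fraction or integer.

t_a=3/2 t_c=7 v_peak=33/8 T=10

vₘ²/aₘ = (33/8)²/(11/4) = 99/16
561/16 ≥ 99/16 ⇒ cruise phase
t_a = (33/8)/(11/4) = 3/2; v_peak = 33/8
d_cruise = 561/16 − 99/16 = 231/8; t_c = (231/8)/(33/8) = 7
T = 2·3/2 + 7 = 10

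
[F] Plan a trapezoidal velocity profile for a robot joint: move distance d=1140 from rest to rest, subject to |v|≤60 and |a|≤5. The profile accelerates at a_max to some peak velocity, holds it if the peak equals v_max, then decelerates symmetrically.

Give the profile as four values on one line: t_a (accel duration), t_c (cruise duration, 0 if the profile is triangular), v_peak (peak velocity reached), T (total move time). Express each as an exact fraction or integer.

vₘ²/aₘ = 60²/5 = 720
1140 ≥ 720 so v_max reached
t_a = 60/5 = 12; v_peak = 60
d_cruise = 1140 − 720 = 420; t_c = 420/60 = 7
T = 2·12 + 7 = 31

t_a=12 t_c=7 v_peak=60 T=31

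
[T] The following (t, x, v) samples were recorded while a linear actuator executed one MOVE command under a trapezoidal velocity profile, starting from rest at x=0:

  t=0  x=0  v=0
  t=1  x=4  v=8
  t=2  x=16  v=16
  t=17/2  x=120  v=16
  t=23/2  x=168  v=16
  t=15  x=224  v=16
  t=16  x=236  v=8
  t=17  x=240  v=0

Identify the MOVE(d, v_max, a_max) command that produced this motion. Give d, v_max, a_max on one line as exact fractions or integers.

final state: t=17, x=240, v=0 → d = 240
a_max = (8−0)/(1−0) = 8
max v = 16 over t∈[2,15] → v_max = 16
check: 16·(2+13) = 240 ✓

d=240 v_max=16 a_max=8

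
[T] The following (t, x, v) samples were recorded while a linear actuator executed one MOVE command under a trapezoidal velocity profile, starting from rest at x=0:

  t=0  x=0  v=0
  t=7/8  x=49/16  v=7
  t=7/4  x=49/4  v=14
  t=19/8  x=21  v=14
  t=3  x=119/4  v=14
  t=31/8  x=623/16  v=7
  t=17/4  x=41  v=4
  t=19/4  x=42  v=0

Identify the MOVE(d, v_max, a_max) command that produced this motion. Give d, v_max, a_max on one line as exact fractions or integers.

d=42 v_max=14 a_max=8

final state: t=19/4, x=42, v=0 → d = 42
a_max = (7−0)/(7/8−0) = 8
max v = 14 over t∈[7/4,3] → v_max = 14
check: 14·(7/4+5/4) = 42 ✓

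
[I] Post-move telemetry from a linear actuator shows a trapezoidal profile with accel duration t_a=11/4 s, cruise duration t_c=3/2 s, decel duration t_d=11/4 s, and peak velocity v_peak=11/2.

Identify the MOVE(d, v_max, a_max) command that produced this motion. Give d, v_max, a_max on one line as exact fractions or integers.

d=187/8 v_max=11/2 a_max=2

a_max = (11/2)/(11/4) = 2
d_a = ½·11/2·11/4 = 121/16; d_c = 11/2·3/2 = 33/4
d = 2·121/16 + 33/4 = 187/8
t_c = 3/2 > 0 → v_max = v_peak = 11/2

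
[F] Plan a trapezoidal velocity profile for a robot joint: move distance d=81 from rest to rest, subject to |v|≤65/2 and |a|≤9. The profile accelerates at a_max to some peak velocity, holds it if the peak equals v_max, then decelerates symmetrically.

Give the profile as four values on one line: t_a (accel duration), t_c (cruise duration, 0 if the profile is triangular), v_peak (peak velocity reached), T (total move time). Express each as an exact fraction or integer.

v_max²/a_max = (65/2)²/9 = 4225/36
81 < 4225/36 ⇒ no cruise
v_peak = √(81·9) = √729 = 27
t_a = 27/9 = 3; t_c = 0
T = 2·3 = 6

t_a=3 t_c=0 v_peak=27 T=6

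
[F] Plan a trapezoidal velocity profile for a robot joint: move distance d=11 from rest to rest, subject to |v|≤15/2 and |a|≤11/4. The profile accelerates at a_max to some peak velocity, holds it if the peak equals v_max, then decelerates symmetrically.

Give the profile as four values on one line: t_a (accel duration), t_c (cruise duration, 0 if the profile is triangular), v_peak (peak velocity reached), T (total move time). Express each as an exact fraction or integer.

t_a=2 t_c=0 v_peak=11/2 T=4

vₘ²/aₘ = (15/2)²/(11/4) = 225/11
11 < 225/11 → triangular
v_peak = √(11·11/4) = √(121/4) = 11/2
t_a = (11/2)/(11/4) = 2; t_c = 0
T = 2·2 = 4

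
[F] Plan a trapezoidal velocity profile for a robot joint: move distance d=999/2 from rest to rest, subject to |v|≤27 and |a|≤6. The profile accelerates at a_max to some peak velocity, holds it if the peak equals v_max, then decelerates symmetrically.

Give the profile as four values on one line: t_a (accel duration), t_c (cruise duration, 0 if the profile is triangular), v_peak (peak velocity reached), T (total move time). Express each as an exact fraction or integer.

vₘ²/aₘ = 27²/6 = 243/2
999/2 ≥ 243/2 ⇒ cruise phase
t_a = 27/6 = 9/2; v_peak = 27
d_cruise = 999/2 − 243/2 = 378; t_c = 378/27 = 14
T = 2·9/2 + 14 = 23

t_a=9/2 t_c=14 v_peak=27 T=23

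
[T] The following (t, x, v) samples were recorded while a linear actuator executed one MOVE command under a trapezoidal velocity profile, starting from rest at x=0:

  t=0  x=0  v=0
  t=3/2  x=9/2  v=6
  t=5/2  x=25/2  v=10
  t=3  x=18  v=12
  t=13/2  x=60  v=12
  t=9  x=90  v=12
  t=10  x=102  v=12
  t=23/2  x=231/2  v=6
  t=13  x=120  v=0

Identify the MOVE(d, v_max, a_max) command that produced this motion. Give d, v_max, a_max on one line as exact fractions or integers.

final state: t=13, x=120, v=0 → d = 120
a_max = (6−0)/(3/2−0) = 4
max v = 12 over t∈[3,10] → v_max = 12
check: 12·(3+7) = 120 ✓

d=120 v_max=12 a_max=4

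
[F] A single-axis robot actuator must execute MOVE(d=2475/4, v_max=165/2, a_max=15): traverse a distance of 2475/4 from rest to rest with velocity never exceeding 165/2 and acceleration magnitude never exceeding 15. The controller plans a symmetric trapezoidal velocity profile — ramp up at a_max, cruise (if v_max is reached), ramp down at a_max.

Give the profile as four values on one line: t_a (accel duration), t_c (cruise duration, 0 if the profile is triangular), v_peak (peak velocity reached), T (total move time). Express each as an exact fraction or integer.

t_a=11/2 t_c=2 v_peak=165/2 T=13

vₘ²/aₘ = (165/2)²/15 = 1815/4
2475/4 ≥ 1815/4 so v_max reached
t_a = (165/2)/15 = 11/2; v_peak = 165/2
d_cruise = 2475/4 − 1815/4 = 165; t_c = 165/(165/2) = 2
T = 2·11/2 + 2 = 13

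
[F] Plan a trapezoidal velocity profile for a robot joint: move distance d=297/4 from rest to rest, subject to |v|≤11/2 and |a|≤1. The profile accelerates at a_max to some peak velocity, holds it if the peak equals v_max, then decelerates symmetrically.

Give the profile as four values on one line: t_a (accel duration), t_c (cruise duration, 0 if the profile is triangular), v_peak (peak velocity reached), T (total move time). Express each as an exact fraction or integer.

t_a=11/2 t_c=8 v_peak=11/2 T=19

(v_max)²/a_max = (11/2)²/1 = 121/4
297/4 ≥ 121/4 → trapezoidal
t_a = (11/2)/1 = 11/2; v_peak = 11/2
d_cruise = 297/4 − 121/4 = 44; t_c = 44/(11/2) = 8
T = 2·11/2 + 8 = 19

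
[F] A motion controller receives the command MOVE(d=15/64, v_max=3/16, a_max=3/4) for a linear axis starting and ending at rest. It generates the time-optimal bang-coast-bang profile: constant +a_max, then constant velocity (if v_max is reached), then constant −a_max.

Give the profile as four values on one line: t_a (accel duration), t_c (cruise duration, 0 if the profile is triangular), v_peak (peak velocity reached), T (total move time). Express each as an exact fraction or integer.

t_a=1/4 t_c=1 v_peak=3/16 T=3/2

v_max²/a_max = (3/16)²/(3/4) = 3/64
15/64 ≥ 3/64 → trapezoidal
t_a = (3/16)/(3/4) = 1/4; v_peak = 3/16
d_cruise = 15/64 − 3/64 = 3/16; t_c = (3/16)/(3/16) = 1
T = 2·1/4 + 1 = 3/2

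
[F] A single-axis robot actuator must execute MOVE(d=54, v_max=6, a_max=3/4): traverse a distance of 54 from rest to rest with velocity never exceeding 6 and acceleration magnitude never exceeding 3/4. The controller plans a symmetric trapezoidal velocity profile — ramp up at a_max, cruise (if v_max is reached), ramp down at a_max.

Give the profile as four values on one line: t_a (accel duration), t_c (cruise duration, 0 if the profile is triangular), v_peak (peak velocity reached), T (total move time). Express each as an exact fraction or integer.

t_a=8 t_c=1 v_peak=6 T=17

vₘ²/aₘ = 6²/(3/4) = 48
54 ≥ 48 ⇒ cruise phase
t_a = 6/(3/4) = 8; v_peak = 6
d_cruise = 54 − 48 = 6; t_c = 6/6 = 1
T = 2·8 + 1 = 17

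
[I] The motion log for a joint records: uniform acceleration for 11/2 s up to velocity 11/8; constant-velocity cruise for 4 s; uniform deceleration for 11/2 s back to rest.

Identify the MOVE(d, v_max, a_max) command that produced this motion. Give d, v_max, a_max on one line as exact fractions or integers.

d=209/16 v_max=11/8 a_max=1/4

a_max = (11/8)/(11/2) = 1/4
d_a = ½·11/8·11/2 = 121/32; d_c = 11/8·4 = 11/2
d = 2·121/32 + 11/2 = 209/16
t_c = 4 > 0 ⇒ limit active, v_max = 11/8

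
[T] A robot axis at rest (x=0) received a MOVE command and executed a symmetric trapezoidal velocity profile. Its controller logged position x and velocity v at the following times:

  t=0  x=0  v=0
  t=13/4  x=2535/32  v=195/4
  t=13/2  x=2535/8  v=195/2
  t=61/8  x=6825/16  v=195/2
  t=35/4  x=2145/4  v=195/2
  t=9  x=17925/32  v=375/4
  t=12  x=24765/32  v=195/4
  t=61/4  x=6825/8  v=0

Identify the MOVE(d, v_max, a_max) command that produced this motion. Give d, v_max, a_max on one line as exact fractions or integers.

d=6825/8 v_max=195/2 a_max=15

final state: t=61/4, x=6825/8, v=0 → d = 6825/8
a_max = (195/4−0)/(13/4−0) = 15
max v = 195/2 over t∈[13/2,35/4] → v_max = 195/2
check: 195/2·(13/2+9/4) = 6825/8 ✓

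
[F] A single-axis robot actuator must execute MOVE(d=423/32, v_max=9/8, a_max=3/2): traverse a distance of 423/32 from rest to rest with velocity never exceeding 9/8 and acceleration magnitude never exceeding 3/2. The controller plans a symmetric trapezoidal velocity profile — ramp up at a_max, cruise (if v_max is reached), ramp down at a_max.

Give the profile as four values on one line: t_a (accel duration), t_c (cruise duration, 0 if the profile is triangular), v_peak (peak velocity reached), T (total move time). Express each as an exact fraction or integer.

v_max²/a_max = (9/8)²/(3/2) = 27/32
423/32 ≥ 27/32 so v_max reached
t_a = (9/8)/(3/2) = 3/4; v_peak = 9/8
d_cruise = 423/32 − 27/32 = 99/8; t_c = (99/8)/(9/8) = 11
T = 2·3/4 + 11 = 25/2

t_a=3/4 t_c=11 v_peak=9/8 T=25/2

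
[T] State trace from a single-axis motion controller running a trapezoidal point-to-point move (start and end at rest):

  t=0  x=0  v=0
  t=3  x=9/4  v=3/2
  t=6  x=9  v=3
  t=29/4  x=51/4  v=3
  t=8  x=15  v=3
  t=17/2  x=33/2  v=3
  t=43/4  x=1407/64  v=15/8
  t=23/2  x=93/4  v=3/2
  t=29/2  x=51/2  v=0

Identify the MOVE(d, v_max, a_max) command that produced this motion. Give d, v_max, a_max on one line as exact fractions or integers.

d=51/2 v_max=3 a_max=1/2

final state: t=29/2, x=51/2, v=0 → d = 51/2
a_max = (3/2−0)/(3−0) = 1/2
max v = 3 over t∈[6,17/2] → v_max = 3
check: 3·(6+5/2) = 51/2 ✓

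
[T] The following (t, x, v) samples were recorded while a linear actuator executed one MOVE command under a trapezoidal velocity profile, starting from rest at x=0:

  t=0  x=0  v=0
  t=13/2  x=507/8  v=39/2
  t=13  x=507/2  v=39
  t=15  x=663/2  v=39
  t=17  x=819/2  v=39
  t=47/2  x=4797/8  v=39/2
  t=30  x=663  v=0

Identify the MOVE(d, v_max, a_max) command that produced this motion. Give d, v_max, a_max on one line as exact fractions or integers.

d=663 v_max=39 a_max=3

final state: t=30, x=663, v=0 → d = 663
a_max = (39/2−0)/(13/2−0) = 3
max v = 39 over t∈[13,17] → v_max = 39
check: 39·(13+4) = 663 ✓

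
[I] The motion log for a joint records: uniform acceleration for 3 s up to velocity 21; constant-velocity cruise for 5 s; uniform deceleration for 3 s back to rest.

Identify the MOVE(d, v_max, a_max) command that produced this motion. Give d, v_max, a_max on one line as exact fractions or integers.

d=168 v_max=21 a_max=7

a_max = 21/3 = 7
d_a = ½·21·3 = 63/2; d_c = 21·5 = 105
d = 2·63/2 + 105 = 168
t_c = 5 > 0 so v_max = 21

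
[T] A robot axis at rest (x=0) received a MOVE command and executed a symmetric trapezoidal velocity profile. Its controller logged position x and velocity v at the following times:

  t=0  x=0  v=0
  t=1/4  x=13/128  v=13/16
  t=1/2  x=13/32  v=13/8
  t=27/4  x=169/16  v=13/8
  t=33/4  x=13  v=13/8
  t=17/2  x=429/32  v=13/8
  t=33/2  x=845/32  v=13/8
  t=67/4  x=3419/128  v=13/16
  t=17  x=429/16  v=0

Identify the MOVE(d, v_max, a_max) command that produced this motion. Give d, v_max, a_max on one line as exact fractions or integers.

d=429/16 v_max=13/8 a_max=13/4

final state: t=17, x=429/16, v=0 → d = 429/16
a_max = (13/16−0)/(1/4−0) = 13/4
max v = 13/8 over t∈[1/2,33/2] → v_max = 13/8
check: 13/8·(1/2+16) = 429/16 ✓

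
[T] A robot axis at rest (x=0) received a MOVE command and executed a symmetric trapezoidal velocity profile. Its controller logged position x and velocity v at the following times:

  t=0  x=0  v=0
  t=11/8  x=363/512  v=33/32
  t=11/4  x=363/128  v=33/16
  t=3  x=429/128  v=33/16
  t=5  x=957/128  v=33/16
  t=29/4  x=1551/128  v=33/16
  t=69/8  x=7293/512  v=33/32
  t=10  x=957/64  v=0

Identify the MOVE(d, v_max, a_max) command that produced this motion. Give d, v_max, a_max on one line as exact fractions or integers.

final state: t=10, x=957/64, v=0 → d = 957/64
a_max = (33/32−0)/(11/8−0) = 3/4
max v = 33/16 over t∈[11/4,29/4] → v_max = 33/16
check: 33/16·(11/4+9/2) = 957/64 ✓

d=957/64 v_max=33/16 a_max=3/4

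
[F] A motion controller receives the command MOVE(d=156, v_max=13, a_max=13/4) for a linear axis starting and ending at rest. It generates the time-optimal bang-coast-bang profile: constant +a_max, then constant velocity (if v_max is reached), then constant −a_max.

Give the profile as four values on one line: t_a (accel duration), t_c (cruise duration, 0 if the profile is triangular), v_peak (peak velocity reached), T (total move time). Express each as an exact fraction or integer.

t_a=4 t_c=8 v_peak=13 T=16

(v_max)²/a_max = 13²/(13/4) = 52
156 ≥ 52 → trapezoidal
t_a = 13/(13/4) = 4; v_peak = 13
d_cruise = 156 − 52 = 104; t_c = 104/13 = 8
T = 2·4 + 8 = 16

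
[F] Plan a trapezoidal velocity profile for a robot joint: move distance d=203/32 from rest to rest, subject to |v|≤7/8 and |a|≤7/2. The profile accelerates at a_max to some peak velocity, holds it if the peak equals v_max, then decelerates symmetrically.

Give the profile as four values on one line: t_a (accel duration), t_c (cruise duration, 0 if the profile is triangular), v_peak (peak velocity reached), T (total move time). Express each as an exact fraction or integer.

t_a=1/4 t_c=7 v_peak=7/8 T=15/2

(v_max)²/a_max = (7/8)²/(7/2) = 7/32
203/32 ≥ 7/32 → trapezoidal
t_a = (7/8)/(7/2) = 1/4; v_peak = 7/8
d_cruise = 203/32 − 7/32 = 49/8; t_c = (49/8)/(7/8) = 7
T = 2·1/4 + 7 = 15/2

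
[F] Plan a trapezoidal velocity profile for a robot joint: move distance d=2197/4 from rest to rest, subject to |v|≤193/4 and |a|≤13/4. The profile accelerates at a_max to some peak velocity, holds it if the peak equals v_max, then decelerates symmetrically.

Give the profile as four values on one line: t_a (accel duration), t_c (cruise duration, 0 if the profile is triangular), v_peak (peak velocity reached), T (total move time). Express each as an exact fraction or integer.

t_a=13 t_c=0 v_peak=169/4 T=26

v_max²/a_max = (193/4)²/(13/4) = 37249/52
2197/4 < 37249/52 so t_c = 0
v_peak = √(2197/4·13/4) = √(28561/16) = 169/4
t_a = (169/4)/(13/4) = 13; t_c = 0
T = 2·13 = 26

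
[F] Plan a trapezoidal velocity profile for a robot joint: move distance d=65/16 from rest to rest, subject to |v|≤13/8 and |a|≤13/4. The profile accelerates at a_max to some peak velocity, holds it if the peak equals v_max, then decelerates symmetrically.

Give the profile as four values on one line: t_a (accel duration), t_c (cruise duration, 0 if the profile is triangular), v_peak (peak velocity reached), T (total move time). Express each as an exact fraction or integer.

vₘ²/aₘ = (13/8)²/(13/4) = 13/16
65/16 ≥ 13/16 → trapezoidal
t_a = (13/8)/(13/4) = 1/2; v_peak = 13/8
d_cruise = 65/16 − 13/16 = 13/4; t_c = (13/4)/(13/8) = 2
T = 2·1/2 + 2 = 3

t_a=1/2 t_c=2 v_peak=13/8 T=3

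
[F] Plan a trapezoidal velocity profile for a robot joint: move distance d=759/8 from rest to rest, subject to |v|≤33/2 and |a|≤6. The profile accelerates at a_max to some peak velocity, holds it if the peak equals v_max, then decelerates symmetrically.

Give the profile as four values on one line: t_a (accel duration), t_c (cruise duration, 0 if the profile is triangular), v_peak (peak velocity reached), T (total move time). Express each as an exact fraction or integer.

t_a=11/4 t_c=3 v_peak=33/2 T=17/2

vₘ²/aₘ = (33/2)²/6 = 363/8
759/8 ≥ 363/8 so v_max reached
t_a = (33/2)/6 = 11/4; v_peak = 33/2
d_cruise = 759/8 − 363/8 = 99/2; t_c = (99/2)/(33/2) = 3
T = 2·11/4 + 3 = 17/2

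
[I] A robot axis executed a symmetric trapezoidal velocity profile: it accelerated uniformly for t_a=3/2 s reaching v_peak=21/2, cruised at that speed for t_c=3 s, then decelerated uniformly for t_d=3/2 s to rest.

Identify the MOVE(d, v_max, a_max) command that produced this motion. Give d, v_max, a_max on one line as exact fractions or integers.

d=189/4 v_max=21/2 a_max=7

a_max = (21/2)/(3/2) = 7
d_a = ½·21/2·3/2 = 63/8; d_c = 21/2·3 = 63/2
d = 2·63/8 + 63/2 = 189/4
t_c = 3 > 0 ⇒ limit active, v_max = 21/2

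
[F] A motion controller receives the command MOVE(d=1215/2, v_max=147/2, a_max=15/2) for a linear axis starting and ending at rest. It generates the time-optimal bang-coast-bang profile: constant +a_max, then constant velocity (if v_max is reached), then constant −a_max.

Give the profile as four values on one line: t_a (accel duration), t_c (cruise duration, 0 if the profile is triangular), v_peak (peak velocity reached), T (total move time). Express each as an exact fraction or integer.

v_max²/a_max = (147/2)²/(15/2) = 7203/10
1215/2 < 7203/10 so t_c = 0
v_peak = √(1215/2·15/2) = √(18225/4) = 135/2
t_a = (135/2)/(15/2) = 9; t_c = 0
T = 2·9 = 18

t_a=9 t_c=0 v_peak=135/2 T=18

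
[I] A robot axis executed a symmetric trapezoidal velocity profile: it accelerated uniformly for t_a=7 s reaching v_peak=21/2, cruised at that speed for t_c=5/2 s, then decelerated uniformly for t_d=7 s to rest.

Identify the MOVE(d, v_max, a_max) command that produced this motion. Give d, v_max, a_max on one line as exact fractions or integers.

a_max = (21/2)/7 = 3/2
d_a = ½·21/2·7 = 147/4; d_c = 21/2·5/2 = 105/4
d = 2·147/4 + 105/4 = 399/4
t_c = 5/2 > 0 ⇒ limit active, v_max = 21/2

d=399/4 v_max=21/2 a_max=3/2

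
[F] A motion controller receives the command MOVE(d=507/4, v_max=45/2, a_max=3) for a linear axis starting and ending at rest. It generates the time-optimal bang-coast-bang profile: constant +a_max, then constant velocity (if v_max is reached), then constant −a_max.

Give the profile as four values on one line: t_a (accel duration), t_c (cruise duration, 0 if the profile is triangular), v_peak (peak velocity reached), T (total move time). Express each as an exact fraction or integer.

t_a=13/2 t_c=0 v_peak=39/2 T=13

vₘ²/aₘ = (45/2)²/3 = 675/4
507/4 < 675/4 so t_c = 0
v_peak = √(507/4·3) = √(1521/4) = 39/2
t_a = (39/2)/3 = 13/2; t_c = 0
T = 2·13/2 = 13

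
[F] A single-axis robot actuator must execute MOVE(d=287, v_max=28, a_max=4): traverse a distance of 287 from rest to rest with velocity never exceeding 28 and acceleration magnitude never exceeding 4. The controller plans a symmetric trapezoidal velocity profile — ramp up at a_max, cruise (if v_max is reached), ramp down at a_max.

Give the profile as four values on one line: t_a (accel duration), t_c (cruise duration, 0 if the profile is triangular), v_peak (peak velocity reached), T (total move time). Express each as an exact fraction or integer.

t_a=7 t_c=13/4 v_peak=28 T=69/4

(v_max)²/a_max = 28²/4 = 196
287 ≥ 196 so v_max reached
t_a = 28/4 = 7; v_peak = 28
d_cruise = 287 − 196 = 91; t_c = 91/28 = 13/4
T = 2·7 + 13/4 = 69/4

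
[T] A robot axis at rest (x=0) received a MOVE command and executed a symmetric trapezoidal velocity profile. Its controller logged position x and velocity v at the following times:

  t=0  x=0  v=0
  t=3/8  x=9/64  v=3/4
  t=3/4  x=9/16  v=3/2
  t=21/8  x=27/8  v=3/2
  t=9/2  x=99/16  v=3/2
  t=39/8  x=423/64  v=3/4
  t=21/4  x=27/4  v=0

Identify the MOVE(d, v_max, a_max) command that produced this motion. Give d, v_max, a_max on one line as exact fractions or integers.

d=27/4 v_max=3/2 a_max=2

final state: t=21/4, x=27/4, v=0 → d = 27/4
a_max = (3/4−0)/(3/8−0) = 2
max v = 3/2 over t∈[3/4,9/2] → v_max = 3/2
check: 3/2·(3/4+15/4) = 27/4 ✓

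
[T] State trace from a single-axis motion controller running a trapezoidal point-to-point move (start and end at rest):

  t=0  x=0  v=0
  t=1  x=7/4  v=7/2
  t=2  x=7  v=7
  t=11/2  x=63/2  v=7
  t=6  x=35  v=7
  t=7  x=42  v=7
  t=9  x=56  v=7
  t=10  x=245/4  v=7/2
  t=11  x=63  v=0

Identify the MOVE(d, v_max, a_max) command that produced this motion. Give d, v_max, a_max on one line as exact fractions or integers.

d=63 v_max=7 a_max=7/2

final state: t=11, x=63, v=0 → d = 63
a_max = (7/2−0)/(1−0) = 7/2
max v = 7 over t∈[2,9] → v_max = 7
check: 7·(2+7) = 63 ✓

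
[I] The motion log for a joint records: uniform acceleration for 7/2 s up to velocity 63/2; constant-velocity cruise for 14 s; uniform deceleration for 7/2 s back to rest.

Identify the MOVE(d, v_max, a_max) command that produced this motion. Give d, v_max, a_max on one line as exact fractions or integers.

d=2205/4 v_max=63/2 a_max=9

a_max = (63/2)/(7/2) = 9
d_a = ½·63/2·7/2 = 441/8; d_c = 63/2·14 = 441
d = 2·441/8 + 441 = 2205/4
t_c = 14 > 0 → v_max = v_peak = 63/2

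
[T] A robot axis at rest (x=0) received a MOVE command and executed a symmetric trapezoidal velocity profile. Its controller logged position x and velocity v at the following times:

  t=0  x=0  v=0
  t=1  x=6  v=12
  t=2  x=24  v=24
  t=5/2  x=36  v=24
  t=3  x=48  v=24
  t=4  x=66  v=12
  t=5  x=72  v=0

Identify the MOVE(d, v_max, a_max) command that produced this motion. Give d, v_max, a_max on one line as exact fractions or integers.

d=72 v_max=24 a_max=12

final state: t=5, x=72, v=0 → d = 72
a_max = (12−0)/(1−0) = 12
max v = 24 over t∈[2,3] → v_max = 24
check: 24·(2+1) = 72 ✓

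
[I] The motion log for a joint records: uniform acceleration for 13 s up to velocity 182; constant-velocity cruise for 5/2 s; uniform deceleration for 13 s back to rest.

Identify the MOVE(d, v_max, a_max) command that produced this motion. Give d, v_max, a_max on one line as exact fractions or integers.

a_max = 182/13 = 14
d_a = ½·182·13 = 1183; d_c = 182·5/2 = 455
d = 2·1183 + 455 = 2821
t_c = 5/2 > 0 so v_max = 182

d=2821 v_max=182 a_max=14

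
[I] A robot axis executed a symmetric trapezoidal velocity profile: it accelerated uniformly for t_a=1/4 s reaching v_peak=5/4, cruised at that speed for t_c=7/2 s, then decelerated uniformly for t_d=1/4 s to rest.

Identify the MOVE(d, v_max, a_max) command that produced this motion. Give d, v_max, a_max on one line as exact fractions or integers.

a_max = (5/4)/(1/4) = 5
d_a = ½·5/4·1/4 = 5/32; d_c = 5/4·7/2 = 35/8
d = 2·5/32 + 35/8 = 75/16
t_c = 7/2 > 0 so v_max = 5/4

d=75/16 v_max=5/4 a_max=5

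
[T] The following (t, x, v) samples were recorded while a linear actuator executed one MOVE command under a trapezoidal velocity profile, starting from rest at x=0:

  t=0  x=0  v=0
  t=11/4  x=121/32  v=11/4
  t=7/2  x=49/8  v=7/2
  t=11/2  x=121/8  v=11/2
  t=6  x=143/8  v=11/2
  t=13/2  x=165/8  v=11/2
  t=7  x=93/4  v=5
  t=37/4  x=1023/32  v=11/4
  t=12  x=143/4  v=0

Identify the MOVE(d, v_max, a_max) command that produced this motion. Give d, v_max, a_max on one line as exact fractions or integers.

final state: t=12, x=143/4, v=0 → d = 143/4
a_max = (11/4−0)/(11/4−0) = 1
max v = 11/2 over t∈[11/2,13/2] → v_max = 11/2
check: 11/2·(11/2+1) = 143/4 ✓

d=143/4 v_max=11/2 a_max=1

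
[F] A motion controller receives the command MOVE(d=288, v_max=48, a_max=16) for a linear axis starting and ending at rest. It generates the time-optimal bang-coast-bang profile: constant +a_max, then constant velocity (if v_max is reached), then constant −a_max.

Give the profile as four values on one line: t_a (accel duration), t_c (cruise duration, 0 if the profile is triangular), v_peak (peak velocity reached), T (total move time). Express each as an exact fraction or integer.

t_a=3 t_c=3 v_peak=48 T=9

(v_max)²/a_max = 48²/16 = 144
288 ≥ 144 so v_max reached
t_a = 48/16 = 3; v_peak = 48
d_cruise = 288 − 144 = 144; t_c = 144/48 = 3
T = 2·3 + 3 = 9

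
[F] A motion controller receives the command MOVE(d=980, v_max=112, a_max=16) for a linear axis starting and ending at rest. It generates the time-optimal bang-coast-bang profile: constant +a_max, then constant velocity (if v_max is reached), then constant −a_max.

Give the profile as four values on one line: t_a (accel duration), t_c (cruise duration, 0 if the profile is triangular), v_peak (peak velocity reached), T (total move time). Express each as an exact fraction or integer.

(v_max)²/a_max = 112²/16 = 784
980 ≥ 784 → trapezoidal
t_a = 112/16 = 7; v_peak = 112
d_cruise = 980 − 784 = 196; t_c = 196/112 = 7/4
T = 2·7 + 7/4 = 63/4

t_a=7 t_c=7/4 v_peak=112 T=63/4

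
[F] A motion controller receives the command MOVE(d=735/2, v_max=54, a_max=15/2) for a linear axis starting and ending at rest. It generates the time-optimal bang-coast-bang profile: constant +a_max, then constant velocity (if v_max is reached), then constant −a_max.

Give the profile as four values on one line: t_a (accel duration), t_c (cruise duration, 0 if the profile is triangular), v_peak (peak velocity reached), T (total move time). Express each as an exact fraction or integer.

v_max²/a_max = 54²/(15/2) = 1944/5
735/2 < 1944/5 ⇒ no cruise
v_peak = √(735/2·15/2) = √(11025/4) = 105/2
t_a = (105/2)/(15/2) = 7; t_c = 0
T = 2·7 = 14

t_a=7 t_c=0 v_peak=105/2 T=14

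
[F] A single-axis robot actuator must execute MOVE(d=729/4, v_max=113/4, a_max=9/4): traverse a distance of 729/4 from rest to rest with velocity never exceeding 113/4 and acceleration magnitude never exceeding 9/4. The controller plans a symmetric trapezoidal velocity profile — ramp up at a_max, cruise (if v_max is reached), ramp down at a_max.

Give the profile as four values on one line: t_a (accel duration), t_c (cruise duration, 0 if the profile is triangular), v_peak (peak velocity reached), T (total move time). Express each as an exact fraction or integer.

t_a=9 t_c=0 v_peak=81/4 T=18

v_max²/a_max = (113/4)²/(9/4) = 12769/36
729/4 < 12769/36 → triangular
v_peak = √(729/4·9/4) = √(6561/16) = 81/4
t_a = (81/4)/(9/4) = 9; t_c = 0
T = 2·9 = 18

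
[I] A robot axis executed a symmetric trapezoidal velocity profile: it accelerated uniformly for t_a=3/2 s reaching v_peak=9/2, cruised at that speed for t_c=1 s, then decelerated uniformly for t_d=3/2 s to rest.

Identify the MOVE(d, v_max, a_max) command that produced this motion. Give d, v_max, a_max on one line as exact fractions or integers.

d=45/4 v_max=9/2 a_max=3

a_max = (9/2)/(3/2) = 3
d_a = ½·9/2·3/2 = 27/8; d_c = 9/2·1 = 9/2
d = 2·27/8 + 9/2 = 45/4
t_c = 1 > 0 so v_max = 9/2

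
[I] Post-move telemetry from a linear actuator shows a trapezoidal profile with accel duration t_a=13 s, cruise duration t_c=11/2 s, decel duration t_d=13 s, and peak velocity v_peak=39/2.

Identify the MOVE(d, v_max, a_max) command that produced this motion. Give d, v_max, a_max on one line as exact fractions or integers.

a_max = (39/2)/13 = 3/2
d_a = ½·39/2·13 = 507/4; d_c = 39/2·11/2 = 429/4
d = 2·507/4 + 429/4 = 1443/4
t_c = 11/2 > 0 ⇒ limit active, v_max = 39/2

d=1443/4 v_max=39/2 a_max=3/2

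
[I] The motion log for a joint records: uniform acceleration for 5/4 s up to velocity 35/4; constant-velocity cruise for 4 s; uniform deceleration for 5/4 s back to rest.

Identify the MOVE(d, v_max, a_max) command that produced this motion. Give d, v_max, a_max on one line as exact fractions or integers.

a_max = (35/4)/(5/4) = 7
d_a = ½·35/4·5/4 = 175/32; d_c = 35/4·4 = 35
d = 2·175/32 + 35 = 735/16
t_c = 4 > 0 so v_max = 35/4

d=735/16 v_max=35/4 a_max=7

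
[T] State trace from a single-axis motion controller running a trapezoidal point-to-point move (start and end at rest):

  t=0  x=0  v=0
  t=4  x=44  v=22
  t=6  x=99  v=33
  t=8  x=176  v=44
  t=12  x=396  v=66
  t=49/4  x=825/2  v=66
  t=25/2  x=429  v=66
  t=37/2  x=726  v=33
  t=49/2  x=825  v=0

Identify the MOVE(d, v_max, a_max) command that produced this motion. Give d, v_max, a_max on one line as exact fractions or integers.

final state: t=49/2, x=825, v=0 → d = 825
a_max = (22−0)/(4−0) = 11/2
max v = 66 over t∈[12,25/2] → v_max = 66
check: 66·(12+1/2) = 825 ✓

d=825 v_max=66 a_max=11/2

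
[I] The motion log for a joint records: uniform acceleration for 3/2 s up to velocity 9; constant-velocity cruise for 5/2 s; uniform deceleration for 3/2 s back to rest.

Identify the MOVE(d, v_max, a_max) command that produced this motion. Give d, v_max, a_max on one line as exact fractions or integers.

d=36 v_max=9 a_max=6

a_max = 9/(3/2) = 6
d_a = ½·9·3/2 = 27/4; d_c = 9·5/2 = 45/2
d = 2·27/4 + 45/2 = 36
t_c = 5/2 > 0 → v_max = v_peak = 9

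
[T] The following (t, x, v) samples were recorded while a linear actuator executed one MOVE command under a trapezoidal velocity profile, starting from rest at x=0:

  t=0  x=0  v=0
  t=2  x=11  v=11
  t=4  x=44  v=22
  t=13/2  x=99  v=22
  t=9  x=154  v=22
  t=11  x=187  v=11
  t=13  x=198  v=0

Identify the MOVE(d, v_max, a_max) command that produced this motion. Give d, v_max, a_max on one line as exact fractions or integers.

d=198 v_max=22 a_max=11/2

final state: t=13, x=198, v=0 → d = 198
a_max = (11−0)/(2−0) = 11/2
max v = 22 over t∈[4,9] → v_max = 22
check: 22·(4+5) = 198 ✓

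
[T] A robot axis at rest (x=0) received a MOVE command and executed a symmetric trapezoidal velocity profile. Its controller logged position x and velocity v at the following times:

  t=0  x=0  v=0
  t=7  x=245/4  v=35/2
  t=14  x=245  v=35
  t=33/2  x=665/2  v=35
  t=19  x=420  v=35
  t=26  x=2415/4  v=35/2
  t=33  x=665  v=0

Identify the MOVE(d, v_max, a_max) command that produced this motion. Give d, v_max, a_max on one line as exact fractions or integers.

d=665 v_max=35 a_max=5/2

final state: t=33, x=665, v=0 → d = 665
a_max = (35/2−0)/(7−0) = 5/2
max v = 35 over t∈[14,19] → v_max = 35
check: 35·(14+5) = 665 ✓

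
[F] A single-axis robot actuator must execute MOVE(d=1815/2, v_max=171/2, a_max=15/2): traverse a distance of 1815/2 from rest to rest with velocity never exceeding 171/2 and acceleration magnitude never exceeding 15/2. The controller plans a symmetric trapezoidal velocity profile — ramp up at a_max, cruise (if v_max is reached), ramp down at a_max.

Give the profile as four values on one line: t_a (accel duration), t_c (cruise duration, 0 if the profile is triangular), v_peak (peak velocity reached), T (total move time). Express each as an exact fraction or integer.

v_max²/a_max = (171/2)²/(15/2) = 9747/10
1815/2 < 9747/10 ⇒ no cruise
v_peak = √(1815/2·15/2) = √(27225/4) = 165/2
t_a = (165/2)/(15/2) = 11; t_c = 0
T = 2·11 = 22

t_a=11 t_c=0 v_peak=165/2 T=22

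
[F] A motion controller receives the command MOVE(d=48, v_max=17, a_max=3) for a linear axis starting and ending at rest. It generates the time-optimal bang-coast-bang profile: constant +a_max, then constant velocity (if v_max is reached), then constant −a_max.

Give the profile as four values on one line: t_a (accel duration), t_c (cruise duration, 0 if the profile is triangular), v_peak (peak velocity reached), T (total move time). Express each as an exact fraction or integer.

vₘ²/aₘ = 17²/3 = 289/3
48 < 289/3 → triangular
v_peak = √(48·3) = √144 = 12
t_a = 12/3 = 4; t_c = 0
T = 2·4 = 8

t_a=4 t_c=0 v_peak=12 T=8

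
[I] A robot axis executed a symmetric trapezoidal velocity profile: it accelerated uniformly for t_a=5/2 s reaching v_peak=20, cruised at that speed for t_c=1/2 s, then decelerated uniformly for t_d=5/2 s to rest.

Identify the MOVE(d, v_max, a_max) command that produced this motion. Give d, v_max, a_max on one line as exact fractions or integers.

d=60 v_max=20 a_max=8

a_max = 20/(5/2) = 8
d_a = ½·20·5/2 = 25; d_c = 20·1/2 = 10
d = 2·25 + 10 = 60
t_c = 1/2 > 0 ⇒ limit active, v_max = 20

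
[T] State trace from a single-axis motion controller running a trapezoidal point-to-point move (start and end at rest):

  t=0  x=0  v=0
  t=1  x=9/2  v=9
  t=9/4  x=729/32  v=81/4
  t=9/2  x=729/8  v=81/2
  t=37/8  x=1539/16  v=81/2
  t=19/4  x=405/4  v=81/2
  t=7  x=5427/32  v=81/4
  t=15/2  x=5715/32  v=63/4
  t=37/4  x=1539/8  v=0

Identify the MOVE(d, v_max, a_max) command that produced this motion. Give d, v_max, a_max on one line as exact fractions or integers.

final state: t=37/4, x=1539/8, v=0 → d = 1539/8
a_max = (9−0)/(1−0) = 9
max v = 81/2 over t∈[9/2,19/4] → v_max = 81/2
check: 81/2·(9/2+1/4) = 1539/8 ✓

d=1539/8 v_max=81/2 a_max=9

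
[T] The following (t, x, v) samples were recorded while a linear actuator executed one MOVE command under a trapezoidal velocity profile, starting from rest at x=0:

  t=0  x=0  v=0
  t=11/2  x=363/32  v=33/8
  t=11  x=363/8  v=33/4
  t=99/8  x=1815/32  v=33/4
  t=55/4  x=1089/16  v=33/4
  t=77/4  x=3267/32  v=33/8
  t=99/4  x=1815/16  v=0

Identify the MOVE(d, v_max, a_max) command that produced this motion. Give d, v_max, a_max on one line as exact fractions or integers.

final state: t=99/4, x=1815/16, v=0 → d = 1815/16
a_max = (33/8−0)/(11/2−0) = 3/4
max v = 33/4 over t∈[11,55/4] → v_max = 33/4
check: 33/4·(11+11/4) = 1815/16 ✓

d=1815/16 v_max=33/4 a_max=3/4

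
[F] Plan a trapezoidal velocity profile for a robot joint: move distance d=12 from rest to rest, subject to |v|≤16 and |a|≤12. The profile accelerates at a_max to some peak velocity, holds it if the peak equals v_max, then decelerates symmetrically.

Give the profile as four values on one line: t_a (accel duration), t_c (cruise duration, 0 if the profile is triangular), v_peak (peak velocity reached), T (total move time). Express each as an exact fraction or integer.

vₘ²/aₘ = 16²/12 = 64/3
12 < 64/3 so t_c = 0
v_peak = √(12·12) = √144 = 12
t_a = 12/12 = 1; t_c = 0
T = 2·1 = 2

t_a=1 t_c=0 v_peak=12 T=2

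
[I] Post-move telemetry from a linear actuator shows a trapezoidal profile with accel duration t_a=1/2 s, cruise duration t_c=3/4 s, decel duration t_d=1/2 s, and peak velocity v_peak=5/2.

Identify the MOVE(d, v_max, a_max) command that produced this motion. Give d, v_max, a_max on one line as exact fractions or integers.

a_max = (5/2)/(1/2) = 5
d_a = ½·5/2·1/2 = 5/8; d_c = 5/2·3/4 = 15/8
d = 2·5/8 + 15/8 = 25/8
t_c = 3/4 > 0 ⇒ limit active, v_max = 5/2

d=25/8 v_max=5/2 a_max=5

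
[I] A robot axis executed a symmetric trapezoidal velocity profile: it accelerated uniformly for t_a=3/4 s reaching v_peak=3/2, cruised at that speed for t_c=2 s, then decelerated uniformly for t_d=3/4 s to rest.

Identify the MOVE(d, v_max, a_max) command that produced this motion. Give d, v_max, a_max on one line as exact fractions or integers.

a_max = (3/2)/(3/4) = 2
d_a = ½·3/2·3/4 = 9/16; d_c = 3/2·2 = 3
d = 2·9/16 + 3 = 33/8
t_c = 2 > 0 so v_max = 3/2

d=33/8 v_max=3/2 a_max=2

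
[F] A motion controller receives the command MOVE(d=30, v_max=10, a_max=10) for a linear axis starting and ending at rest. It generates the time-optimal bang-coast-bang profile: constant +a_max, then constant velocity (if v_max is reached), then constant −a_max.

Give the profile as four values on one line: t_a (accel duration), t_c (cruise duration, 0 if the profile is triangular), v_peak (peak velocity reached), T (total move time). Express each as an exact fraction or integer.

(v_max)²/a_max = 10²/10 = 10
30 ≥ 10 ⇒ cruise phase
t_a = 10/10 = 1; v_peak = 10
d_cruise = 30 − 10 = 20; t_c = 20/10 = 2
T = 2·1 + 2 = 4

t_a=1 t_c=2 v_peak=10 T=4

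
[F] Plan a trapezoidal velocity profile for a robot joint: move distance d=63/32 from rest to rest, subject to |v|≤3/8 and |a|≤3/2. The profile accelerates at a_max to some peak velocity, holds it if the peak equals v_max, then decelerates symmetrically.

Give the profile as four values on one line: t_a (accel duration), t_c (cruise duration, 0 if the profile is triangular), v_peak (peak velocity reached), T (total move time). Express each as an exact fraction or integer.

t_a=1/4 t_c=5 v_peak=3/8 T=11/2

vₘ²/aₘ = (3/8)²/(3/2) = 3/32
63/32 ≥ 3/32 ⇒ cruise phase
t_a = (3/8)/(3/2) = 1/4; v_peak = 3/8
d_cruise = 63/32 − 3/32 = 15/8; t_c = (15/8)/(3/8) = 5
T = 2·1/4 + 5 = 11/2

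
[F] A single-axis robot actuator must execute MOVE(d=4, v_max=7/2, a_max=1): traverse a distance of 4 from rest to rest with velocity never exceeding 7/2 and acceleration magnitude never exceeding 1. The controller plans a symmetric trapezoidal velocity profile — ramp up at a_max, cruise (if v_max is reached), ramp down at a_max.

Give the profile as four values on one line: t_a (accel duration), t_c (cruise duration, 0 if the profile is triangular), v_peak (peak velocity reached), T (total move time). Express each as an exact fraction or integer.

t_a=2 t_c=0 v_peak=2 T=4

v_max²/a_max = (7/2)²/1 = 49/4
4 < 49/4 ⇒ no cruise
v_peak = √(4·1) = √4 = 2
t_a = 2/1 = 2; t_c = 0
T = 2·2 = 4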